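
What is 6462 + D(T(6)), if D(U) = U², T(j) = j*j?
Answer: 7758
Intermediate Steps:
T(j) = j²
6462 + D(T(6)) = 6462 + (6²)² = 6462 + 36² = 6462 + 1296 = 7758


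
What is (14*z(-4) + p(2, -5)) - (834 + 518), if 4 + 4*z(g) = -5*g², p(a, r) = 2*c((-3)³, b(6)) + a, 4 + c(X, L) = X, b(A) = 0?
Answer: -1706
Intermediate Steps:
c(X, L) = -4 + X
p(a, r) = -62 + a (p(a, r) = 2*(-4 + (-3)³) + a = 2*(-4 - 27) + a = 2*(-31) + a = -62 + a)
z(g) = -1 - 5*g²/4 (z(g) = -1 + (-5*g²)/4 = -1 - 5*g²/4)
(14*z(-4) + p(2, -5)) - (834 + 518) = (14*(-1 - 5/4*(-4)²) + (-62 + 2)) - (834 + 518) = (14*(-1 - 5/4*16) - 60) - 1*1352 = (14*(-1 - 20) - 60) - 1352 = (14*(-21) - 60) - 1352 = (-294 - 60) - 1352 = -354 - 1352 = -1706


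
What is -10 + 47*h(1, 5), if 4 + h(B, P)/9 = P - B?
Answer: -10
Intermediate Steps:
h(B, P) = -36 - 9*B + 9*P (h(B, P) = -36 + 9*(P - B) = -36 + (-9*B + 9*P) = -36 - 9*B + 9*P)
-10 + 47*h(1, 5) = -10 + 47*(-36 - 9*1 + 9*5) = -10 + 47*(-36 - 9 + 45) = -10 + 47*0 = -10 + 0 = -10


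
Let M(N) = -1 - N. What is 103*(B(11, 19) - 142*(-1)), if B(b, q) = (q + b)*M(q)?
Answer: -47174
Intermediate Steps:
B(b, q) = (-1 - q)*(b + q) (B(b, q) = (q + b)*(-1 - q) = (b + q)*(-1 - q) = (-1 - q)*(b + q))
103*(B(11, 19) - 142*(-1)) = 103*(-(1 + 19)*(11 + 19) - 142*(-1)) = 103*(-1*20*30 + 142) = 103*(-600 + 142) = 103*(-458) = -47174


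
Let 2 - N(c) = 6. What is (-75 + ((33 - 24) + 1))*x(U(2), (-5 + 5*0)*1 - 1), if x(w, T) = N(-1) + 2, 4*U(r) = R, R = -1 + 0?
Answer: 130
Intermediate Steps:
N(c) = -4 (N(c) = 2 - 1*6 = 2 - 6 = -4)
R = -1
U(r) = -1/4 (U(r) = (1/4)*(-1) = -1/4)
x(w, T) = -2 (x(w, T) = -4 + 2 = -2)
(-75 + ((33 - 24) + 1))*x(U(2), (-5 + 5*0)*1 - 1) = (-75 + ((33 - 24) + 1))*(-2) = (-75 + (9 + 1))*(-2) = (-75 + 10)*(-2) = -65*(-2) = 130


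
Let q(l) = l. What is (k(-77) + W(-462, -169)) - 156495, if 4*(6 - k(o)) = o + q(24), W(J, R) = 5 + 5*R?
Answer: -629263/4 ≈ -1.5732e+5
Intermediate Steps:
k(o) = -o/4 (k(o) = 6 - (o + 24)/4 = 6 - (24 + o)/4 = 6 + (-6 - o/4) = -o/4)
(k(-77) + W(-462, -169)) - 156495 = (-¼*(-77) + (5 + 5*(-169))) - 156495 = (77/4 + (5 - 845)) - 156495 = (77/4 - 840) - 156495 = -3283/4 - 156495 = -629263/4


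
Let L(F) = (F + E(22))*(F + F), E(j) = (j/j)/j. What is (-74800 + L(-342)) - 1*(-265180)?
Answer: 4667046/11 ≈ 4.2428e+5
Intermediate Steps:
E(j) = 1/j
L(F) = 2*F*(1/22 + F) (L(F) = (F + 1/22)*(F + F) = (F + 1/22)*(2*F) = (1/22 + F)*(2*F) = 2*F*(1/22 + F))
(-74800 + L(-342)) - 1*(-265180) = (-74800 + (1/11)*(-342)*(1 + 22*(-342))) - 1*(-265180) = (-74800 + (1/11)*(-342)*(1 - 7524)) + 265180 = (-74800 + (1/11)*(-342)*(-7523)) + 265180 = (-74800 + 2572866/11) + 265180 = 1750066/11 + 265180 = 4667046/11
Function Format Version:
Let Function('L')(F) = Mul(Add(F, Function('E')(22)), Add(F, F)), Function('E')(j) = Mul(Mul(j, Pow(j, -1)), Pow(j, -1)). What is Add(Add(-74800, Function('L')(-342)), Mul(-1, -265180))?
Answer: Rational(4667046, 11) ≈ 4.2428e+5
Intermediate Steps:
Function('E')(j) = Pow(j, -1) (Function('E')(j) = Mul(1, Pow(j, -1)) = Pow(j, -1))
Function('L')(F) = Mul(2, F, Add(Rational(1, 22), F)) (Function('L')(F) = Mul(Add(F, Pow(22, -1)), Add(F, F)) = Mul(Add(F, Rational(1, 22)), Mul(2, F)) = Mul(Add(Rational(1, 22), F), Mul(2, F)) = Mul(2, F, Add(Rational(1, 22), F)))
Add(Add(-74800, Function('L')(-342)), Mul(-1, -265180)) = Add(Add(-74800, Mul(Rational(1, 11), -342, Add(1, Mul(22, -342)))), Mul(-1, -265180)) = Add(Add(-74800, Mul(Rational(1, 11), -342, Add(1, -7524))), 265180) = Add(Add(-74800, Mul(Rational(1, 11), -342, -7523)), 265180) = Add(Add(-74800, Rational(2572866, 11)), 265180) = Add(Rational(1750066, 11), 265180) = Rational(4667046, 11)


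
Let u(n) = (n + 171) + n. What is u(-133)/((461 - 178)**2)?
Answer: -95/80089 ≈ -0.0011862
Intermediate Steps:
u(n) = 171 + 2*n (u(n) = (171 + n) + n = 171 + 2*n)
u(-133)/((461 - 178)**2) = (171 + 2*(-133))/((461 - 178)**2) = (171 - 266)/(283**2) = -95/80089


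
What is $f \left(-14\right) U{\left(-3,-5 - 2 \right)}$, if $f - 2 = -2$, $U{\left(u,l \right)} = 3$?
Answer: $0$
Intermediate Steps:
$f = 0$ ($f = 2 - 2 = 0$)
$f \left(-14\right) U{\left(-3,-5 - 2 \right)} = 0 \left(-14\right) 3 = 0 \cdot 3 = 0$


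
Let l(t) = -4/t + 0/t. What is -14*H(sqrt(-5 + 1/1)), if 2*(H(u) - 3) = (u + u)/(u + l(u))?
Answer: -49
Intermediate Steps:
l(t) = -4/t (l(t) = -4/t + 0 = -4/t)
H(u) = 3 + u/(u - 4/u) (H(u) = 3 + ((u + u)/(u - 4/u))/2 = 3 + ((2*u)/(u - 4/u))/2 = 3 + (2*u/(u - 4/u))/2 = 3 + u/(u - 4/u))
-14*H(sqrt(-5 + 1/1)) = -56*(-3 + (sqrt(-5 + 1/1))**2)/(-4 + (sqrt(-5 + 1/1))**2) = -56*(-3 + (sqrt(-5 + 1))**2)/(-4 + (sqrt(-5 + 1))**2) = -56*(-3 + (sqrt(-4))**2)/(-4 + (sqrt(-4))**2) = -56*(-3 + (2*I)**2)/(-4 + (2*I)**2) = -56*(-3 - 4)/(-4 - 4) = -56*(-7)/(-8) = -56*(-1)*(-7)/8 = -14*7/2 = -49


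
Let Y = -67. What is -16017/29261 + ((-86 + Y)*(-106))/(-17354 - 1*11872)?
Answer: -157111290/142530331 ≈ -1.1023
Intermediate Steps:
-16017/29261 + ((-86 + Y)*(-106))/(-17354 - 1*11872) = -16017/29261 + ((-86 - 67)*(-106))/(-17354 - 1*11872) = -16017*1/29261 + (-153*(-106))/(-17354 - 11872) = -16017/29261 + 16218/(-29226) = -16017/29261 + 16218*(-1/29226) = -16017/29261 - 2703/4871 = -157111290/142530331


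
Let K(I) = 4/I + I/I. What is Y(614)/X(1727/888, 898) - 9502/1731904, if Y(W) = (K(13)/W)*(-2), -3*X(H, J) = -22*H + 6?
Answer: -329302566341/56447083717856 ≈ -0.0058338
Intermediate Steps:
K(I) = 1 + 4/I (K(I) = 4/I + 1 = 1 + 4/I)
X(H, J) = -2 + 22*H/3 (X(H, J) = -(-22*H + 6)/3 = -(6 - 22*H)/3 = -2 + 22*H/3)
Y(W) = -34/(13*W) (Y(W) = (((4 + 13)/13)/W)*(-2) = (((1/13)*17)/W)*(-2) = (17/(13*W))*(-2) = -34/(13*W))
Y(614)/X(1727/888, 898) - 9502/1731904 = (-34/13/614)/(-2 + 22*(1727/888)/3) - 9502/1731904 = (-34/13*1/614)/(-2 + 22*(1727*(1/888))/3) - 9502*1/1731904 = -17/(3991*(-2 + (22/3)*(1727/888))) - 4751/865952 = -17/(3991*(-2 + 18997/1332)) - 4751/865952 = -17/(3991*16333/1332) - 4751/865952 = -17/3991*1332/16333 - 4751/865952 = -22644/65185003 - 4751/865952 = -329302566341/56447083717856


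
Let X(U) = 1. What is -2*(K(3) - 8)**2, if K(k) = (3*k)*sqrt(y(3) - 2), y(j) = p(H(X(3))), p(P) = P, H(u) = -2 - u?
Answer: 682 + 288*I*sqrt(5) ≈ 682.0 + 643.99*I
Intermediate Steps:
y(j) = -3 (y(j) = -2 - 1*1 = -2 - 1 = -3)
K(k) = 3*I*k*sqrt(5) (K(k) = (3*k)*sqrt(-3 - 2) = (3*k)*sqrt(-5) = (3*k)*(I*sqrt(5)) = 3*I*k*sqrt(5))
-2*(K(3) - 8)**2 = -2*(3*I*3*sqrt(5) - 8)**2 = -2*(9*I*sqrt(5) - 8)**2 = -2*(-8 + 9*I*sqrt(5))**2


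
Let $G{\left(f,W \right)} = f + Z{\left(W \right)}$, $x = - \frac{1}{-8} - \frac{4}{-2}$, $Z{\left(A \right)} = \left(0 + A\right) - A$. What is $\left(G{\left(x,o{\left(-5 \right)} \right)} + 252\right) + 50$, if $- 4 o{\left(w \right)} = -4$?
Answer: $\frac{2433}{8} \approx 304.13$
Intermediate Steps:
$o{\left(w \right)} = 1$ ($o{\left(w \right)} = \left(- \frac{1}{4}\right) \left(-4\right) = 1$)
$Z{\left(A \right)} = 0$ ($Z{\left(A \right)} = A - A = 0$)
$x = \frac{17}{8}$ ($x = \left(-1\right) \left(- \frac{1}{8}\right) - -2 = \frac{1}{8} + 2 = \frac{17}{8} \approx 2.125$)
$G{\left(f,W \right)} = f$ ($G{\left(f,W \right)} = f + 0 = f$)
$\left(G{\left(x,o{\left(-5 \right)} \right)} + 252\right) + 50 = \left(\frac{17}{8} + 252\right) + 50 = \frac{2033}{8} + 50 = \frac{2433}{8}$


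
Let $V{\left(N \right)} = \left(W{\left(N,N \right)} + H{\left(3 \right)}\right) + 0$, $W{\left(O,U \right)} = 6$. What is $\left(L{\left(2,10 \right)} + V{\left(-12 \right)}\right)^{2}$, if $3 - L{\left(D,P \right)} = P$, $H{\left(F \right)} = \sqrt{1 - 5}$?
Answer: $\left(1 - 2 i\right)^{2} \approx -3.0 - 4.0 i$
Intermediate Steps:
$H{\left(F \right)} = 2 i$ ($H{\left(F \right)} = \sqrt{-4} = 2 i$)
$L{\left(D,P \right)} = 3 - P$
$V{\left(N \right)} = 6 + 2 i$ ($V{\left(N \right)} = \left(6 + 2 i\right) + 0 = 6 + 2 i$)
$\left(L{\left(2,10 \right)} + V{\left(-12 \right)}\right)^{2} = \left(\left(3 - 10\right) + \left(6 + 2 i\right)\right)^{2} = \left(-7 + \left(6 + 2 i\right)\right)^{2} = \left(-1 + 2 i\right)^{2}$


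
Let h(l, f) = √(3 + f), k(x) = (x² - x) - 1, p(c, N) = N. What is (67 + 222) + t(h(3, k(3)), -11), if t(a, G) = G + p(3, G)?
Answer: 267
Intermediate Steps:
k(x) = -1 + x² - x
t(a, G) = 2*G (t(a, G) = G + G = 2*G)
(67 + 222) + t(h(3, k(3)), -11) = (67 + 222) + 2*(-11) = 289 - 22 = 267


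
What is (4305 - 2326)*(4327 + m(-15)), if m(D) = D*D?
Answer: 9008408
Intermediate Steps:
m(D) = D²
(4305 - 2326)*(4327 + m(-15)) = (4305 - 2326)*(4327 + (-15)²) = 1979*(4327 + 225) = 1979*4552 = 9008408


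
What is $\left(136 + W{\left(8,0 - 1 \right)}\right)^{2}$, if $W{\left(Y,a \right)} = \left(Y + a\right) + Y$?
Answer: $22801$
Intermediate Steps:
$W{\left(Y,a \right)} = a + 2 Y$
$\left(136 + W{\left(8,0 - 1 \right)}\right)^{2} = \left(136 + \left(\left(0 - 1\right) + 2 \cdot 8\right)\right)^{2} = \left(136 + \left(-1 + 16\right)\right)^{2} = \left(136 + 15\right)^{2} = 151^{2} = 22801$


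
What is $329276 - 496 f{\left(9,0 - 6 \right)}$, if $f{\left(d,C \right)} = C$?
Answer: $332252$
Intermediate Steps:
$329276 - 496 f{\left(9,0 - 6 \right)} = 329276 - 496 \left(0 - 6\right) = 329276 - -2976 = 329276 + 2976 = 332252$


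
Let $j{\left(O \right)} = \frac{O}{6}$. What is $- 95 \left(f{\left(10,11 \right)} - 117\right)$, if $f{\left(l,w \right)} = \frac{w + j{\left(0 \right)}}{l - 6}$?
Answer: $\frac{43415}{4} \approx 10854.0$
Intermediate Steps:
$j{\left(O \right)} = \frac{O}{6}$ ($j{\left(O \right)} = O \frac{1}{6} = \frac{O}{6}$)
$f{\left(l,w \right)} = \frac{w}{-6 + l}$ ($f{\left(l,w \right)} = \frac{w + \frac{1}{6} \cdot 0}{l - 6} = \frac{w + 0}{-6 + l} = \frac{w}{-6 + l}$)
$- 95 \left(f{\left(10,11 \right)} - 117\right) = - 95 \left(\frac{11}{-6 + 10} - 117\right) = - 95 \left(\frac{11}{4} - 117\right) = \left(-95\right) \left(- \frac{457}{4}\right) = \frac{43415}{4}$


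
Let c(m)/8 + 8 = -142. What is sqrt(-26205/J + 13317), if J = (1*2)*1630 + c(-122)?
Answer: sqrt(564580389)/206 ≈ 115.34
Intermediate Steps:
c(m) = -1200 (c(m) = -64 + 8*(-142) = -64 - 1136 = -1200)
J = 2060 (J = (1*2)*1630 - 1200 = 2*1630 - 1200 = 3260 - 1200 = 2060)
sqrt(-26205/J + 13317) = sqrt(-26205/2060 + 13317) = sqrt(-26205*1/2060 + 13317) = sqrt(-5241/412 + 13317) = sqrt(5481363/412) = sqrt(564580389)/206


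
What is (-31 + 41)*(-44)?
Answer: -440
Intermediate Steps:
(-31 + 41)*(-44) = 10*(-44) = -440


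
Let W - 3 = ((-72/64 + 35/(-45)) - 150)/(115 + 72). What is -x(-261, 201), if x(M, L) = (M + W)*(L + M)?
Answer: -17423245/1122 ≈ -15529.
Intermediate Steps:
W = 29455/13464 (W = 3 + ((-72/64 + 35/(-45)) - 150)/(115 + 72) = 3 + ((-72*1/64 + 35*(-1/45)) - 150)/187 = 3 + ((-9/8 - 7/9) - 150)*(1/187) = 3 + (-137/72 - 150)*(1/187) = 3 - 10937/72*1/187 = 3 - 10937/13464 = 29455/13464 ≈ 2.1877)
x(M, L) = (29455/13464 + M)*(L + M) (x(M, L) = (M + 29455/13464)*(L + M) = (29455/13464 + M)*(L + M))
-x(-261, 201) = -((-261)² + (29455/13464)*201 + (29455/13464)*(-261) + 201*(-261)) = -(68121 + 1973485/4488 - 854195/1496 - 52461) = -1*17423245/1122 = -17423245/1122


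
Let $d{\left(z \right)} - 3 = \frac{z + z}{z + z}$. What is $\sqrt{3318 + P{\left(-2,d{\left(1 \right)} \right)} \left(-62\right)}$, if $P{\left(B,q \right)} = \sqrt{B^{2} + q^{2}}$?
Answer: $\sqrt{3318 - 124 \sqrt{5}} \approx 55.143$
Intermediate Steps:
$d{\left(z \right)} = 4$ ($d{\left(z \right)} = 3 + \frac{z + z}{z + z} = 3 + \frac{2 z}{2 z} = 3 + 2 z \frac{1}{2 z} = 3 + 1 = 4$)
$\sqrt{3318 + P{\left(-2,d{\left(1 \right)} \right)} \left(-62\right)} = \sqrt{3318 + \sqrt{\left(-2\right)^{2} + 4^{2}} \left(-62\right)} = \sqrt{3318 + \sqrt{4 + 16} \left(-62\right)} = \sqrt{3318 + \sqrt{20} \left(-62\right)} = \sqrt{3318 + 2 \sqrt{5} \left(-62\right)} = \sqrt{3318 - 124 \sqrt{5}}$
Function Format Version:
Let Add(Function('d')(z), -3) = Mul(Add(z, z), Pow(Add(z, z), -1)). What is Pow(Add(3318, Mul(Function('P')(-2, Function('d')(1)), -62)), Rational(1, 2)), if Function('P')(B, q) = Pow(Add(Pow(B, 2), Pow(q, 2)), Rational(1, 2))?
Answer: Pow(Add(3318, Mul(-124, Pow(5, Rational(1, 2)))), Rational(1, 2)) ≈ 55.143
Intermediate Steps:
Function('d')(z) = 4 (Function('d')(z) = Add(3, Mul(Add(z, z), Pow(Add(z, z), -1))) = Add(3, Mul(Mul(2, z), Pow(Mul(2, z), -1))) = Add(3, Mul(Mul(2, z), Mul(Rational(1, 2), Pow(z, -1)))) = Add(3, 1) = 4)
Pow(Add(3318, Mul(Function('P')(-2, Function('d')(1)), -62)), Rational(1, 2)) = Pow(Add(3318, Mul(Pow(Add(Pow(-2, 2), Pow(4, 2)), Rational(1, 2)), -62)), Rational(1, 2)) = Pow(Add(3318, Mul(Pow(Add(4, 16), Rational(1, 2)), -62)), Rational(1, 2)) = Pow(Add(3318, Mul(Pow(20, Rational(1, 2)), -62)), Rational(1, 2)) = Pow(Add(3318, Mul(Mul(2, Pow(5, Rational(1, 2))), -62)), Rational(1, 2)) = Pow(Add(3318, Mul(-124, Pow(5, Rational(1, 2)))), Rational(1, 2))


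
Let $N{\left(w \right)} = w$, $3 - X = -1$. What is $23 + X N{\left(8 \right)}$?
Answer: $55$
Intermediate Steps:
$X = 4$ ($X = 3 - -1 = 3 + 1 = 4$)
$23 + X N{\left(8 \right)} = 23 + 4 \cdot 8 = 23 + 32 = 55$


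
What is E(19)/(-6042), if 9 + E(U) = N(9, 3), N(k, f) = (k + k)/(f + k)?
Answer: 5/4028 ≈ 0.0012413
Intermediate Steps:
N(k, f) = 2*k/(f + k) (N(k, f) = (2*k)/(f + k) = 2*k/(f + k))
E(U) = -15/2 (E(U) = -9 + 2*9/(3 + 9) = -9 + 2*9/12 = -9 + 2*9*(1/12) = -9 + 3/2 = -15/2)
E(19)/(-6042) = -15/2/(-6042) = -15/2*(-1/6042) = 5/4028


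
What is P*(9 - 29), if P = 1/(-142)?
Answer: 10/71 ≈ 0.14085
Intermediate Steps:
P = -1/142 ≈ -0.0070423
P*(9 - 29) = -(9 - 29)/142 = -1/142*(-20) = 10/71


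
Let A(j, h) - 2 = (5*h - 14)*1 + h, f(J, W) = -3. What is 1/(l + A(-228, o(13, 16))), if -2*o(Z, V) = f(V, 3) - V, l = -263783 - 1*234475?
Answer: -1/498213 ≈ -2.0072e-6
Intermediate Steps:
l = -498258 (l = -263783 - 234475 = -498258)
o(Z, V) = 3/2 + V/2 (o(Z, V) = -(-3 - V)/2 = 3/2 + V/2)
A(j, h) = -12 + 6*h (A(j, h) = 2 + ((5*h - 14)*1 + h) = 2 + ((-14 + 5*h)*1 + h) = 2 + ((-14 + 5*h) + h) = 2 + (-14 + 6*h) = -12 + 6*h)
1/(l + A(-228, o(13, 16))) = 1/(-498258 + (-12 + 6*(3/2 + (½)*16))) = 1/(-498258 + (-12 + 6*(3/2 + 8))) = 1/(-498258 + (-12 + 6*(19/2))) = 1/(-498258 + (-12 + 57)) = 1/(-498258 + 45) = 1/(-498213) = -1/498213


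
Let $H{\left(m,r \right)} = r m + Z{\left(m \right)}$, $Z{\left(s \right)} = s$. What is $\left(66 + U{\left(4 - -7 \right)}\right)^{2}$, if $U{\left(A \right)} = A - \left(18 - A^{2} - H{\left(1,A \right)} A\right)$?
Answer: $97344$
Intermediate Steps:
$H{\left(m,r \right)} = m + m r$ ($H{\left(m,r \right)} = r m + m = m r + m = m + m r$)
$U{\left(A \right)} = -18 + A + A^{2} + A \left(1 + A\right)$ ($U{\left(A \right)} = A - \left(18 - A^{2} - 1 \left(1 + A\right) A\right) = A - \left(18 - A^{2} - \left(1 + A\right) A\right) = A - \left(18 - A^{2} - A \left(1 + A\right)\right) = A + \left(-18 + A^{2} + A \left(1 + A\right)\right) = -18 + A + A^{2} + A \left(1 + A\right)$)
$\left(66 + U{\left(4 - -7 \right)}\right)^{2} = \left(66 + \left(-18 + 2 \left(4 - -7\right) + 2 \left(4 - -7\right)^{2}\right)\right)^{2} = \left(66 + \left(-18 + 2 \left(4 + 7\right) + 2 \left(4 + 7\right)^{2}\right)\right)^{2} = \left(66 + \left(-18 + 2 \cdot 11 + 2 \cdot 11^{2}\right)\right)^{2} = \left(66 + \left(-18 + 22 + 2 \cdot 121\right)\right)^{2} = \left(66 + \left(-18 + 22 + 242\right)\right)^{2} = \left(66 + 246\right)^{2} = 312^{2} = 97344$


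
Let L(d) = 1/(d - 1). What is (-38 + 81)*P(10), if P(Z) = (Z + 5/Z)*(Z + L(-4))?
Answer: 44247/10 ≈ 4424.7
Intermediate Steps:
L(d) = 1/(-1 + d)
P(Z) = (-1/5 + Z)*(Z + 5/Z) (P(Z) = (Z + 5/Z)*(Z + 1/(-1 - 4)) = (Z + 5/Z)*(Z + 1/(-5)) = (Z + 5/Z)*(Z - 1/5) = (Z + 5/Z)*(-1/5 + Z) = (-1/5 + Z)*(Z + 5/Z))
(-38 + 81)*P(10) = (-38 + 81)*(5 + 10**2 - 1/10 - 1/5*10) = 43*(5 + 100 - 1*1/10 - 2) = 43*(5 + 100 - 1/10 - 2) = 43*(1029/10) = 44247/10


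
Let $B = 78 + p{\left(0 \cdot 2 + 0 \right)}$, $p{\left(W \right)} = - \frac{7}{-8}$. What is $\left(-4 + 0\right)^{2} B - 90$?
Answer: $1172$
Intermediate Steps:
$p{\left(W \right)} = \frac{7}{8}$ ($p{\left(W \right)} = \left(-7\right) \left(- \frac{1}{8}\right) = \frac{7}{8}$)
$B = \frac{631}{8}$ ($B = 78 + \frac{7}{8} = \frac{631}{8} \approx 78.875$)
$\left(-4 + 0\right)^{2} B - 90 = \left(-4 + 0\right)^{2} \cdot \frac{631}{8} - 90 = \left(-4\right)^{2} \cdot \frac{631}{8} - 90 = 16 \cdot \frac{631}{8} - 90 = 1262 - 90 = 1172$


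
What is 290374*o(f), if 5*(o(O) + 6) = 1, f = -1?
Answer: -8420846/5 ≈ -1.6842e+6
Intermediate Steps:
o(O) = -29/5 (o(O) = -6 + (⅕)*1 = -6 + ⅕ = -29/5)
290374*o(f) = 290374*(-29/5) = -8420846/5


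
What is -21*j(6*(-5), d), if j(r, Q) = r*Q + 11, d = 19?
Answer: 11739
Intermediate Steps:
j(r, Q) = 11 + Q*r (j(r, Q) = Q*r + 11 = 11 + Q*r)
-21*j(6*(-5), d) = -21*(11 + 19*(6*(-5))) = -21*(11 + 19*(-30)) = -21*(11 - 570) = -21*(-559) = 11739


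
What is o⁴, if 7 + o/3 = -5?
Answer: 1679616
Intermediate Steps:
o = -36 (o = -21 + 3*(-5) = -21 - 15 = -36)
o⁴ = (-36)⁴ = 1679616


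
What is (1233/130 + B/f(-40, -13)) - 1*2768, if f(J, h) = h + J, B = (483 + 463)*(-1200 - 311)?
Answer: 166816609/6890 ≈ 24211.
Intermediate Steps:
B = -1429406 (B = 946*(-1511) = -1429406)
f(J, h) = J + h
(1233/130 + B/f(-40, -13)) - 1*2768 = (1233/130 - 1429406/(-40 - 13)) - 1*2768 = (1233*(1/130) - 1429406/(-53)) - 2768 = (1233/130 - 1429406*(-1/53)) - 2768 = (1233/130 + 1429406/53) - 2768 = 185888129/6890 - 2768 = 166816609/6890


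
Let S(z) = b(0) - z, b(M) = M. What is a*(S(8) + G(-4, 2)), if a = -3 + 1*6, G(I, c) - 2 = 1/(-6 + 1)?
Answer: -93/5 ≈ -18.600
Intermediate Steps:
G(I, c) = 9/5 (G(I, c) = 2 + 1/(-6 + 1) = 2 + 1/(-5) = 2 - 1/5 = 9/5)
S(z) = -z (S(z) = 0 - z = -z)
a = 3 (a = -3 + 6 = 3)
a*(S(8) + G(-4, 2)) = 3*(-1*8 + 9/5) = 3*(-8 + 9/5) = 3*(-31/5) = -93/5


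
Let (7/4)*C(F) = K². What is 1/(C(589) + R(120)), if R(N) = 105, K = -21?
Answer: 1/357 ≈ 0.0028011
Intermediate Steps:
C(F) = 252 (C(F) = (4/7)*(-21)² = (4/7)*441 = 252)
1/(C(589) + R(120)) = 1/(252 + 105) = 1/357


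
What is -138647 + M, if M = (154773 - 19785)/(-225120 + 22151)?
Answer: -28141177931/202969 ≈ -1.3865e+5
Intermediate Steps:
M = -134988/202969 (M = 134988/(-202969) = 134988*(-1/202969) = -134988/202969 ≈ -0.66507)
-138647 + M = -138647 - 134988/202969 = -28141177931/202969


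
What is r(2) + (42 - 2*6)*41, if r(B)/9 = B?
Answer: 1248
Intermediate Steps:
r(B) = 9*B
r(2) + (42 - 2*6)*41 = 9*2 + (42 - 2*6)*41 = 18 + (42 - 12)*41 = 18 + 30*41 = 18 + 1230 = 1248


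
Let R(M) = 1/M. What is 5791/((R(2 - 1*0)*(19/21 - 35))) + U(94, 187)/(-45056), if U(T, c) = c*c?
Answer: -249628369/733184 ≈ -340.47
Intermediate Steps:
U(T, c) = c²
5791/((R(2 - 1*0)*(19/21 - 35))) + U(94, 187)/(-45056) = 5791/(((19/21 - 35)/(2 - 1*0))) + 187²/(-45056) = 5791/(((19*(1/21) - 35)/(2 + 0))) + 34969*(-1/45056) = 5791/(((19/21 - 35)/2)) - 3179/4096 = 5791/(((½)*(-716/21))) - 3179/4096 = 5791/(-358/21) - 3179/4096 = 5791*(-21/358) - 3179/4096 = -121611/358 - 3179/4096 = -249628369/733184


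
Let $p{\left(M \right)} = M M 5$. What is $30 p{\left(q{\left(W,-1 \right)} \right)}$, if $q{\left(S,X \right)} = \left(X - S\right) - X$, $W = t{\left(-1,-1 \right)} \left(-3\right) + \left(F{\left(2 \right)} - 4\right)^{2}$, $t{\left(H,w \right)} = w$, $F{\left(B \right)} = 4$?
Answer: $1350$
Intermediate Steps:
$W = 3$ ($W = \left(-1\right) \left(-3\right) + \left(4 - 4\right)^{2} = 3 + 0^{2} = 3 + 0 = 3$)
$q{\left(S,X \right)} = - S$
$p{\left(M \right)} = 5 M^{2}$ ($p{\left(M \right)} = M^{2} \cdot 5 = 5 M^{2}$)
$30 p{\left(q{\left(W,-1 \right)} \right)} = 30 \cdot 5 \left(\left(-1\right) 3\right)^{2} = 30 \cdot 5 \left(-3\right)^{2} = 30 \cdot 5 \cdot 9 = 30 \cdot 45 = 1350$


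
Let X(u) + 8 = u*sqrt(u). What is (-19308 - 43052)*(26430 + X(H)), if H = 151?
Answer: -1647675920 - 9416360*sqrt(151) ≈ -1.7634e+9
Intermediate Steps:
X(u) = -8 + u**(3/2) (X(u) = -8 + u*sqrt(u) = -8 + u**(3/2))
(-19308 - 43052)*(26430 + X(H)) = (-19308 - 43052)*(26430 + (-8 + 151**(3/2))) = -62360*(26430 + (-8 + 151*sqrt(151))) = -62360*(26422 + 151*sqrt(151)) = -1647675920 - 9416360*sqrt(151)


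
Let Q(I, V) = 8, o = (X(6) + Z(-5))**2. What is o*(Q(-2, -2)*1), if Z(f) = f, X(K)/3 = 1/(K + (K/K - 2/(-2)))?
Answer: 1369/8 ≈ 171.13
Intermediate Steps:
X(K) = 3/(2 + K) (X(K) = 3/(K + (K/K - 2/(-2))) = 3/(K + (1 - 2*(-1/2))) = 3/(K + (1 + 1)) = 3/(K + 2) = 3/(2 + K))
o = 1369/64 (o = (3/(2 + 6) - 5)**2 = (3/8 - 5)**2 = (-37/8)**2 = 1369/64 ≈ 21.391)
o*(Q(-2, -2)*1) = 1369*(8*1)/64 = (1369/64)*8 = 1369/8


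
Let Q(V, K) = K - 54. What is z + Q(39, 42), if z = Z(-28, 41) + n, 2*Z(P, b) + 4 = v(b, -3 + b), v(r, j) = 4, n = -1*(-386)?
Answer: 374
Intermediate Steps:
n = 386
Q(V, K) = -54 + K
Z(P, b) = 0 (Z(P, b) = -2 + (½)*4 = -2 + 2 = 0)
z = 386 (z = 0 + 386 = 386)
z + Q(39, 42) = 386 + (-54 + 42) = 386 - 12 = 374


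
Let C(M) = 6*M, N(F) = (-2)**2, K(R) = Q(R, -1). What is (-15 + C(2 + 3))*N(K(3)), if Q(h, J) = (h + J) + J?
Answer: 60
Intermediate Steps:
Q(h, J) = h + 2*J (Q(h, J) = (J + h) + J = h + 2*J)
K(R) = -2 + R (K(R) = R + 2*(-1) = R - 2 = -2 + R)
N(F) = 4
(-15 + C(2 + 3))*N(K(3)) = (-15 + 6*(2 + 3))*4 = (-15 + 6*5)*4 = (-15 + 30)*4 = 15*4 = 60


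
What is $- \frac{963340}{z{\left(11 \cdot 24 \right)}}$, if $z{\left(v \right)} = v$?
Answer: $- \frac{240835}{66} \approx -3649.0$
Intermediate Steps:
$- \frac{963340}{z{\left(11 \cdot 24 \right)}} = - \frac{963340}{11 \cdot 24} = - \frac{963340}{264} = \left(-963340\right) \frac{1}{264} = - \frac{240835}{66}$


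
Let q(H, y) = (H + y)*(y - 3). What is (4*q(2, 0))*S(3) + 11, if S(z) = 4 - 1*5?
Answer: 35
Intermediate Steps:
q(H, y) = (-3 + y)*(H + y) (q(H, y) = (H + y)*(-3 + y) = (-3 + y)*(H + y))
S(z) = -1 (S(z) = 4 - 5 = -1)
(4*q(2, 0))*S(3) + 11 = (4*(0**2 - 3*2 - 3*0 + 2*0))*(-1) + 11 = (4*(0 - 6 + 0 + 0))*(-1) + 11 = (4*(-6))*(-1) + 11 = -24*(-1) + 11 = 24 + 11 = 35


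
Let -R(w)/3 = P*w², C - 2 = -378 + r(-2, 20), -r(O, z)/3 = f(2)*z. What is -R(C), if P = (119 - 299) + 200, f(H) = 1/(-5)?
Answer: 7949760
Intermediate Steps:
f(H) = -⅕
P = 20 (P = -180 + 200 = 20)
r(O, z) = 3*z/5 (r(O, z) = -(-3)*z/5 = 3*z/5)
C = -364 (C = 2 + (-378 + (⅗)*20) = 2 + (-378 + 12) = 2 - 366 = -364)
R(w) = -60*w²
-R(C) = -(-60)*(-364)² = -(-60)*132496 = -1*(-7949760) = 7949760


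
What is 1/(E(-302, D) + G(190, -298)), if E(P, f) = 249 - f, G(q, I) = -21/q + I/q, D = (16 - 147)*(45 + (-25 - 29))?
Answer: -190/177019 ≈ -0.0010733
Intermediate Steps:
D = 1179 (D = -131*(45 - 54) = -131*(-9) = 1179)
1/(E(-302, D) + G(190, -298)) = 1/((249 - 1*1179) + (-21 - 298)/190) = 1/((249 - 1179) + (1/190)*(-319)) = 1/(-930 - 319/190) = 1/(-177019/190) = -190/177019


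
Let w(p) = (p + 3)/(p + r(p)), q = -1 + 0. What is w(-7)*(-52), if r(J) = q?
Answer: -26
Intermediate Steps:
q = -1
r(J) = -1
w(p) = (3 + p)/(-1 + p) (w(p) = (p + 3)/(p - 1) = (3 + p)/(-1 + p))
w(-7)*(-52) = ((3 - 7)/(-1 - 7))*(-52) = (-4/(-8))*(-52) = -1/8*(-4)*(-52) = (1/2)*(-52) = -26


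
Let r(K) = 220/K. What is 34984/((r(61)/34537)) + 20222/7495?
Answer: 5524023921744/16489 ≈ 3.3501e+8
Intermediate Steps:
34984/((r(61)/34537)) + 20222/7495 = 34984/(((220/61)/34537)) + 20222/7495 = 34984/(((220*(1/61))*(1/34537))) + 20222*(1/7495) = 34984/(((220/61)*(1/34537))) + 20222/7495 = 34984/(220/2106757) + 20222/7495 = 34984*(2106757/220) + 20222/7495 = 18425696722/55 + 20222/7495 = 5524023921744/16489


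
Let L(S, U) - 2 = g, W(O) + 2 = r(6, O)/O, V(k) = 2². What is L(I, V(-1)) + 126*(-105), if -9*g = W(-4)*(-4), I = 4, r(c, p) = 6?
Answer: -119066/9 ≈ -13230.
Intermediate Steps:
V(k) = 4
W(O) = -2 + 6/O
g = -14/9 (g = -(-2 + 6/(-4))*(-4)/9 = -(-2 + 6*(-¼))*(-4)/9 = -(-2 - 3/2)*(-4)/9 = -(-7)*(-4)/18 = -⅑*14 = -14/9 ≈ -1.5556)
L(S, U) = 4/9 (L(S, U) = 2 - 14/9 = 4/9)
L(I, V(-1)) + 126*(-105) = 4/9 + 126*(-105) = 4/9 - 13230 = -119066/9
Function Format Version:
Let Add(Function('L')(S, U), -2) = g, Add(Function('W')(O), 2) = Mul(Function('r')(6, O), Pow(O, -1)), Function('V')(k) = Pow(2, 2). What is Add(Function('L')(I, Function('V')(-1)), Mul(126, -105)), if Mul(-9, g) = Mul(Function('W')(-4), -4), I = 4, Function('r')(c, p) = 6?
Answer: Rational(-119066, 9) ≈ -13230.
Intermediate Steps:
Function('V')(k) = 4
Function('W')(O) = Add(-2, Mul(6, Pow(O, -1)))
g = Rational(-14, 9) (g = Mul(Rational(-1, 9), Mul(Add(-2, Mul(6, Pow(-4, -1))), -4)) = Mul(Rational(-1, 9), Mul(Add(-2, Mul(6, Rational(-1, 4))), -4)) = Mul(Rational(-1, 9), Mul(Add(-2, Rational(-3, 2)), -4)) = Mul(Rational(-1, 9), Mul(Rational(-7, 2), -4)) = Mul(Rational(-1, 9), 14) = Rational(-14, 9) ≈ -1.5556)
Function('L')(S, U) = Rational(4, 9) (Function('L')(S, U) = Add(2, Rational(-14, 9)) = Rational(4, 9))
Add(Function('L')(I, Function('V')(-1)), Mul(126, -105)) = Add(Rational(4, 9), Mul(126, -105)) = Add(Rational(4, 9), -13230) = Rational(-119066, 9)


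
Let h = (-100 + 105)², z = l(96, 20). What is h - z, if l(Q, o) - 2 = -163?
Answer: 186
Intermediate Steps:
l(Q, o) = -161 (l(Q, o) = 2 - 163 = -161)
z = -161
h = 25 (h = 5² = 25)
h - z = 25 - 1*(-161) = 25 + 161 = 186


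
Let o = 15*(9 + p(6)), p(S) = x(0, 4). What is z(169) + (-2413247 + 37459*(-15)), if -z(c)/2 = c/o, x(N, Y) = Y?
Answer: -44627006/15 ≈ -2.9751e+6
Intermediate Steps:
p(S) = 4
o = 195 (o = 15*(9 + 4) = 15*13 = 195)
z(c) = -2*c/195
z(169) + (-2413247 + 37459*(-15)) = -2/195*169 + (-2413247 + 37459*(-15)) = -26/15 + (-2413247 - 561885) = -26/15 - 2975132 = -44627006/15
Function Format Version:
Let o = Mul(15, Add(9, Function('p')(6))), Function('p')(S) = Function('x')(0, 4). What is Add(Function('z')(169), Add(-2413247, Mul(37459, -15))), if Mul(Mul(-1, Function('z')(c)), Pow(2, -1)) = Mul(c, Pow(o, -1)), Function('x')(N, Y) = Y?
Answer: Rational(-44627006, 15) ≈ -2.9751e+6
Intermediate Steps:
Function('p')(S) = 4
o = 195 (o = Mul(15, Add(9, 4)) = Mul(15, 13) = 195)
Function('z')(c) = Mul(Rational(-2, 195), c) (Function('z')(c) = Mul(-2, Mul(c, Pow(195, -1))) = Mul(-2, Mul(c, Rational(1, 195))) = Mul(-2, Mul(Rational(1, 195), c)) = Mul(Rational(-2, 195), c))
Add(Function('z')(169), Add(-2413247, Mul(37459, -15))) = Add(Mul(Rational(-2, 195), 169), Add(-2413247, Mul(37459, -15))) = Add(Rational(-26, 15), Add(-2413247, -561885)) = Add(Rational(-26, 15), -2975132) = Rational(-44627006, 15)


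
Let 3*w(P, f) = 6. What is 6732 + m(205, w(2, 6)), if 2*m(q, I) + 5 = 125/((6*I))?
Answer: 161633/24 ≈ 6734.7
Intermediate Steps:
w(P, f) = 2 (w(P, f) = (⅓)*6 = 2)
m(q, I) = -5/2 + 125/(12*I) (m(q, I) = -5/2 + (125/((6*I)))/2 = -5/2 + (125*(1/(6*I)))/2 = -5/2 + (125/(6*I))/2 = -5/2 + 125/(12*I))
6732 + m(205, w(2, 6)) = 6732 + (5/12)*(25 - 6*2)/2 = 6732 + (5/12)*(½)*(25 - 12) = 6732 + (5/12)*(½)*13 = 6732 + 65/24 = 161633/24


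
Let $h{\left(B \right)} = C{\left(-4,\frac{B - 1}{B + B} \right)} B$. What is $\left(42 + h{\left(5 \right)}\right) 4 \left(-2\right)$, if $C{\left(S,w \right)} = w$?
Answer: $-352$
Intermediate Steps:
$h{\left(B \right)} = - \frac{1}{2} + \frac{B}{2}$ ($h{\left(B \right)} = \frac{B - 1}{B + B} B = \frac{-1 + B}{2 B} B = - \frac{1}{2} + \frac{B}{2}$)
$\left(42 + h{\left(5 \right)}\right) 4 \left(-2\right) = \left(42 + \left(- \frac{1}{2} + \frac{1}{2} \cdot 5\right)\right) 4 \left(-2\right) = \left(42 + \left(- \frac{1}{2} + \frac{5}{2}\right)\right) \left(-8\right) = \left(42 + 2\right) \left(-8\right) = 44 \left(-8\right) = -352$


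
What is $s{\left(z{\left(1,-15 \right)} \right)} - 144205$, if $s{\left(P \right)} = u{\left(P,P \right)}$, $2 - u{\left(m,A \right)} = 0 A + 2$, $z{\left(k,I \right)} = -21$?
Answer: $-144205$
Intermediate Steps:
$u{\left(m,A \right)} = 0$ ($u{\left(m,A \right)} = 2 - \left(0 A + 2\right) = 2 - \left(0 + 2\right) = 2 - 2 = 0$)
$s{\left(P \right)} = 0$
$s{\left(z{\left(1,-15 \right)} \right)} - 144205 = 0 - 144205 = -144205$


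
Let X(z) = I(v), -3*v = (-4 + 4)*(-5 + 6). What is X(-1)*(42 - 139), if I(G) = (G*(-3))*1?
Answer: 0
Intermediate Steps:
v = 0 (v = -(-4 + 4)*(-5 + 6)/3 = -0 = -⅓*0 = 0)
I(G) = -3*G (I(G) = -3*G*1 = -3*G)
X(z) = 0 (X(z) = -3*0 = 0)
X(-1)*(42 - 139) = 0*(42 - 139) = 0*(-97) = 0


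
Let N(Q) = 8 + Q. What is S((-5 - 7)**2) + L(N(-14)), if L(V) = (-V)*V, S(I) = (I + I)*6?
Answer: 1692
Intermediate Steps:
S(I) = 12*I (S(I) = (2*I)*6 = 12*I)
L(V) = -V**2
S((-5 - 7)**2) + L(N(-14)) = 12*(-5 - 7)**2 - (8 - 14)**2 = 12*(-12)**2 - 1*(-6)**2 = 12*144 - 1*36 = 1728 - 36 = 1692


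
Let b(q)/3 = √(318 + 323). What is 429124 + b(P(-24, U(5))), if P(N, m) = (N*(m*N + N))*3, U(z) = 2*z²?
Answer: 429124 + 3*√641 ≈ 4.2920e+5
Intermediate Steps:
P(N, m) = 3*N*(N + N*m) (P(N, m) = (N*(N*m + N))*3 = (N*(N + N*m))*3 = 3*N*(N + N*m))
b(q) = 3*√641 (b(q) = 3*√(318 + 323) = 3*√641)
429124 + b(P(-24, U(5))) = 429124 + 3*√641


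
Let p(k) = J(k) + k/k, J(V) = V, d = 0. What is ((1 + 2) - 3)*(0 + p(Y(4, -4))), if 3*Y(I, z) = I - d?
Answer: 0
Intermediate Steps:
Y(I, z) = I/3 (Y(I, z) = (I - 1*0)/3 = (I + 0)/3 = I/3)
p(k) = 1 + k (p(k) = k + k/k = k + 1 = 1 + k)
((1 + 2) - 3)*(0 + p(Y(4, -4))) = ((1 + 2) - 3)*(0 + (1 + (⅓)*4)) = (3 - 3)*(0 + (1 + 4/3)) = 0*(0 + 7/3) = 0*(7/3) = 0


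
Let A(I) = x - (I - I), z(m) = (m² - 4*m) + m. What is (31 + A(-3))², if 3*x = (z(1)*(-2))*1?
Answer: 9409/9 ≈ 1045.4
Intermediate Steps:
z(m) = m² - 3*m
x = 4/3 (x = (((1*(-3 + 1))*(-2))*1)/3 = (((1*(-2))*(-2))*1)/3 = (-2*(-2)*1)/3 = (4*1)/3 = (⅓)*4 = 4/3 ≈ 1.3333)
A(I) = 4/3 (A(I) = 4/3 - (I - I) = 4/3 - 1*0 = 4/3 + 0 = 4/3)
(31 + A(-3))² = (31 + 4/3)² = (97/3)² = 9409/9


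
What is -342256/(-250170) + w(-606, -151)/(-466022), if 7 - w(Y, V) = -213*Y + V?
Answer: 47937685508/29146180935 ≈ 1.6447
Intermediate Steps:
w(Y, V) = 7 - V + 213*Y (w(Y, V) = 7 - (-213*Y + V) = 7 - (V - 213*Y) = 7 + (-V + 213*Y) = 7 - V + 213*Y)
-342256/(-250170) + w(-606, -151)/(-466022) = -342256/(-250170) + (7 - 1*(-151) + 213*(-606))/(-466022) = -342256*(-1/250170) + (7 + 151 - 129078)*(-1/466022) = 171128/125085 - 128920*(-1/466022) = 171128/125085 + 64460/233011 = 47937685508/29146180935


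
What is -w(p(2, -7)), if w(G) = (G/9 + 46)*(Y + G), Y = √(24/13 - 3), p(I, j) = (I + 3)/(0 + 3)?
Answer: -6235/81 - 1247*I*√195/351 ≈ -76.975 - 49.611*I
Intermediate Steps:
p(I, j) = 1 + I/3 (p(I, j) = (3 + I)/3 = (3 + I)*(⅓) = 1 + I/3)
Y = I*√195/13 (Y = √(24*(1/13) - 3) = √(24/13 - 3) = √(-15/13) = I*√195/13 ≈ 1.0742*I)
w(G) = (46 + G/9)*(G + I*√195/13) (w(G) = (G/9 + 46)*(I*√195/13 + G) = (G*(⅑) + 46)*(G + I*√195/13) = (G/9 + 46)*(G + I*√195/13) = (46 + G/9)*(G + I*√195/13))
-w(p(2, -7)) = -(46*(1 + (⅓)*2) + (1 + (⅓)*2)²/9 + 46*I*√195/13 + I*(1 + (⅓)*2)*√195/117) = -(46*(1 + ⅔) + (1 + ⅔)²/9 + 46*I*√195/13 + I*(1 + ⅔)*√195/117) = -(46*(5/3) + (5/3)²/9 + 46*I*√195/13 + (1/117)*I*(5/3)*√195) = -(230/3 + (⅑)*(25/9) + 46*I*√195/13 + 5*I*√195/351) = -(230/3 + 25/81 + 46*I*√195/13 + 5*I*√195/351) = -(6235/81 + 1247*I*√195/351) = -6235/81 - 1247*I*√195/351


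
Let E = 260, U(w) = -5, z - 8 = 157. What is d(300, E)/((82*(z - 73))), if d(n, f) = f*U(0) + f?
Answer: -130/943 ≈ -0.13786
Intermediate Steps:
z = 165 (z = 8 + 157 = 165)
d(n, f) = -4*f (d(n, f) = f*(-5) + f = -5*f + f = -4*f)
d(300, E)/((82*(z - 73))) = (-4*260)/((82*(165 - 73))) = -1040/(82*92) = -1040/7544 = -1040*1/7544 = -130/943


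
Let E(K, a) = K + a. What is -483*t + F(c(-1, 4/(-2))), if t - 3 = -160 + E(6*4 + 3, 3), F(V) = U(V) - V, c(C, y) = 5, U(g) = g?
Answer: 61341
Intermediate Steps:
F(V) = 0 (F(V) = V - V = 0)
t = -127 (t = 3 + (-160 + ((6*4 + 3) + 3)) = 3 + (-160 + ((24 + 3) + 3)) = 3 + (-160 + (27 + 3)) = 3 + (-160 + 30) = 3 - 130 = -127)
-483*t + F(c(-1, 4/(-2))) = -483*(-127) + 0 = 61341 + 0 = 61341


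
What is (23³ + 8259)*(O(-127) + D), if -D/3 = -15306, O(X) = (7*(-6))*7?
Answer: 931915824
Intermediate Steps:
O(X) = -294 (O(X) = -42*7 = -294)
D = 45918 (D = -3*(-15306) = 45918)
(23³ + 8259)*(O(-127) + D) = (23³ + 8259)*(-294 + 45918) = (12167 + 8259)*45624 = 20426*45624 = 931915824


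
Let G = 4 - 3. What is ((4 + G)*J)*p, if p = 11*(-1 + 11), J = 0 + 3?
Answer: 1650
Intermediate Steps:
J = 3
G = 1
p = 110 (p = 11*10 = 110)
((4 + G)*J)*p = ((4 + 1)*3)*110 = (5*3)*110 = 15*110 = 1650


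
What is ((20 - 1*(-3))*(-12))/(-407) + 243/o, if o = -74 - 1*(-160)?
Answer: 122637/35002 ≈ 3.5037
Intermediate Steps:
o = 86 (o = -74 + 160 = 86)
((20 - 1*(-3))*(-12))/(-407) + 243/o = ((20 - 1*(-3))*(-12))/(-407) + 243/86 = ((20 + 3)*(-12))*(-1/407) + 243*(1/86) = (23*(-12))*(-1/407) + 243/86 = -276*(-1/407) + 243/86 = 276/407 + 243/86 = 122637/35002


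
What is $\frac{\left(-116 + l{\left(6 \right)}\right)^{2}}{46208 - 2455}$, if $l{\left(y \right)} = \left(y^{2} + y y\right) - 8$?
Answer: $\frac{2704}{43753} \approx 0.061801$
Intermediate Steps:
$l{\left(y \right)} = -8 + 2 y^{2}$ ($l{\left(y \right)} = \left(y^{2} + y^{2}\right) - 8 = 2 y^{2} - 8 = -8 + 2 y^{2}$)
$\frac{\left(-116 + l{\left(6 \right)}\right)^{2}}{46208 - 2455} = \frac{\left(-116 - \left(8 - 2 \cdot 6^{2}\right)\right)^{2}}{46208 - 2455} = \frac{\left(-116 + \left(-8 + 2 \cdot 36\right)\right)^{2}}{46208 - 2455} = \frac{\left(-116 + \left(-8 + 72\right)\right)^{2}}{43753} = \left(-116 + 64\right)^{2} \cdot \frac{1}{43753} = \left(-52\right)^{2} \cdot \frac{1}{43753} = 2704 \cdot \frac{1}{43753} = \frac{2704}{43753}$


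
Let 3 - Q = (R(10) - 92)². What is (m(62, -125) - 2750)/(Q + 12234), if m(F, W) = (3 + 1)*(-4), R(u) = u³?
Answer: 2766/812227 ≈ 0.0034055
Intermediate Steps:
m(F, W) = -16 (m(F, W) = 4*(-4) = -16)
Q = -824461 (Q = 3 - (10³ - 92)² = 3 - (1000 - 92)² = 3 - 1*908² = 3 - 1*824464 = 3 - 824464 = -824461)
(m(62, -125) - 2750)/(Q + 12234) = (-16 - 2750)/(-824461 + 12234) = -2766/(-812227) = -2766*(-1/812227) = 2766/812227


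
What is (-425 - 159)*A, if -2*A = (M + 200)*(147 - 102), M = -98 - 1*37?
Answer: 854100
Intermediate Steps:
M = -135 (M = -98 - 37 = -135)
A = -2925/2 (A = -(-135 + 200)*(147 - 102)/2 = -65*45/2 = -½*2925 = -2925/2 ≈ -1462.5)
(-425 - 159)*A = (-425 - 159)*(-2925/2) = -584*(-2925/2) = 854100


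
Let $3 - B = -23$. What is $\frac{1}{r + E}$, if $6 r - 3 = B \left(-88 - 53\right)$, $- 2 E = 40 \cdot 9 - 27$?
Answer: $- \frac{1}{777} \approx -0.001287$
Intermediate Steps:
$B = 26$ ($B = 3 - -23 = 3 + 23 = 26$)
$E = - \frac{333}{2}$ ($E = - \frac{40 \cdot 9 - 27}{2} = - \frac{360 - 27}{2} = \left(- \frac{1}{2}\right) 333 = - \frac{333}{2} \approx -166.5$)
$r = - \frac{1221}{2}$ ($r = \frac{1}{2} + \frac{26 \left(-88 - 53\right)}{6} = \frac{1}{2} + \frac{26 \left(-141\right)}{6} = \frac{1}{2} + \frac{1}{6} \left(-3666\right) = \frac{1}{2} - 611 = - \frac{1221}{2} \approx -610.5$)
$\frac{1}{r + E} = \frac{1}{- \frac{1221}{2} - \frac{333}{2}} = \frac{1}{-777} = - \frac{1}{777}$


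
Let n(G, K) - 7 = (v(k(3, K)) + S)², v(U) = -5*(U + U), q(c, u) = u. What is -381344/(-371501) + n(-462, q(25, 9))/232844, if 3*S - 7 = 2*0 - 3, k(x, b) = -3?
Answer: 47202879319/45795059388 ≈ 1.0307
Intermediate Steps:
S = 4/3 (S = 7/3 + (2*0 - 3)/3 = 7/3 + (0 - 3)/3 = 7/3 + (⅓)*(-3) = 7/3 - 1 = 4/3 ≈ 1.3333)
v(U) = -10*U
n(G, K) = 8899/9 (n(G, K) = 7 + (-10*(-3) + 4/3)² = 7 + (30 + 4/3)² = 7 + (94/3)² = 7 + 8836/9 = 8899/9)
-381344/(-371501) + n(-462, q(25, 9))/232844 = -381344/(-371501) + (8899/9)/232844 = -381344*(-1/371501) + (8899/9)*(1/232844) = 22432/21853 + 8899/2095596 = 47202879319/45795059388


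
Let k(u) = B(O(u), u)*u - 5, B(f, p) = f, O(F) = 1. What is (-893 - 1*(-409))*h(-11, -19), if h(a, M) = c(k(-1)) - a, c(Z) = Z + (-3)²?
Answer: -6776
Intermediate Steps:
k(u) = -5 + u (k(u) = 1*u - 5 = u - 5 = -5 + u)
c(Z) = 9 + Z (c(Z) = Z + 9 = 9 + Z)
h(a, M) = 3 - a (h(a, M) = (9 + (-5 - 1)) - a = (9 - 6) - a = 3 - a)
(-893 - 1*(-409))*h(-11, -19) = (-893 - 1*(-409))*(3 - 1*(-11)) = (-893 + 409)*(3 + 11) = -484*14 = -6776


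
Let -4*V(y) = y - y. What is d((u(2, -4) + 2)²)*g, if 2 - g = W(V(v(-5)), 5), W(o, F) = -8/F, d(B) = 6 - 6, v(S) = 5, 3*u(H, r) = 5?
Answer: 0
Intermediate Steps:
u(H, r) = 5/3 (u(H, r) = (⅓)*5 = 5/3)
V(y) = 0 (V(y) = -(y - y)/4 = -¼*0 = 0)
d(B) = 0
g = 18/5 (g = 2 - (-8)/5 = 2 - 1*(-8/5) = 2 + 8/5 = 18/5 ≈ 3.6000)
d((u(2, -4) + 2)²)*g = 0*(18/5) = 0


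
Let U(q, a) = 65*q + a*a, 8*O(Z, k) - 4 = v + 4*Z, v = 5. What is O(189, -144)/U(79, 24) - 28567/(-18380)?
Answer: 329807449/209936360 ≈ 1.5710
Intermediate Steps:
O(Z, k) = 9/8 + Z/2 (O(Z, k) = ½ + (5 + 4*Z)/8 = ½ + (5/8 + Z/2) = 9/8 + Z/2)
U(q, a) = a² + 65*q (U(q, a) = 65*q + a² = a² + 65*q)
O(189, -144)/U(79, 24) - 28567/(-18380) = (9/8 + (½)*189)/(24² + 65*79) - 28567/(-18380) = (9/8 + 189/2)/(576 + 5135) - 28567*(-1/18380) = (765/8)/5711 + 28567/18380 = (765/8)*(1/5711) + 28567/18380 = 765/45688 + 28567/18380 = 329807449/209936360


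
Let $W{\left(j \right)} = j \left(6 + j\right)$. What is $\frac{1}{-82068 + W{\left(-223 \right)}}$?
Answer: $- \frac{1}{33677} \approx -2.9694 \cdot 10^{-5}$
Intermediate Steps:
$\frac{1}{-82068 + W{\left(-223 \right)}} = \frac{1}{-82068 - 223 \left(6 - 223\right)} = \frac{1}{-82068 - -48391} = \frac{1}{-82068 + 48391} = \frac{1}{-33677} = - \frac{1}{33677}$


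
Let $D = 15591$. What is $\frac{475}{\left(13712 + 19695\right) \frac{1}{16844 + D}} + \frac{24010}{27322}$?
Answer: $\frac{210870955160}{456373027} \approx 462.06$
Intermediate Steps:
$\frac{475}{\left(13712 + 19695\right) \frac{1}{16844 + D}} + \frac{24010}{27322} = \frac{475}{\left(13712 + 19695\right) \frac{1}{16844 + 15591}} + \frac{24010}{27322} = \frac{475}{33407 \cdot \frac{1}{32435}} + 24010 \cdot \frac{1}{27322} = \frac{475}{33407 \cdot \frac{1}{32435}} + \frac{12005}{13661} = \frac{475}{\frac{33407}{32435}} + \frac{12005}{13661} = 475 \cdot \frac{32435}{33407} + \frac{12005}{13661} = \frac{15406625}{33407} + \frac{12005}{13661} = \frac{210870955160}{456373027}$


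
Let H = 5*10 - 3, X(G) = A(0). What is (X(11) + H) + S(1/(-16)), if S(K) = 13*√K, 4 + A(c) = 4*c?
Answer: 43 + 13*I/4 ≈ 43.0 + 3.25*I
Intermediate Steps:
A(c) = -4 + 4*c
X(G) = -4 (X(G) = -4 + 4*0 = -4 + 0 = -4)
H = 47 (H = 50 - 3 = 47)
(X(11) + H) + S(1/(-16)) = (-4 + 47) + 13*√(1/(-16)) = 43 + 13*√(-1/16) = 43 + 13*(I/4) = 43 + 13*I/4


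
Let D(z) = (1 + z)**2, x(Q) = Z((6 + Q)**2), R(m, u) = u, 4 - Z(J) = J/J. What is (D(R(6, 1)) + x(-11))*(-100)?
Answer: -700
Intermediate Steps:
Z(J) = 3 (Z(J) = 4 - J/J = 4 - 1*1 = 4 - 1 = 3)
x(Q) = 3
(D(R(6, 1)) + x(-11))*(-100) = ((1 + 1)**2 + 3)*(-100) = (2**2 + 3)*(-100) = (4 + 3)*(-100) = 7*(-100) = -700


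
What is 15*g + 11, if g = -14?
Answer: -199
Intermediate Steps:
15*g + 11 = 15*(-14) + 11 = -210 + 11 = -199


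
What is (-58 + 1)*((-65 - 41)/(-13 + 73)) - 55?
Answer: 457/10 ≈ 45.700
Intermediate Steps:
(-58 + 1)*((-65 - 41)/(-13 + 73)) - 55 = -(-6042)/60 - 55 = -57*(-53/30) - 55 = 1007/10 - 55 = 457/10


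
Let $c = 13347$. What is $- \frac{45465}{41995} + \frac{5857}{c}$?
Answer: $- \frac{72171328}{112101453} \approx -0.6438$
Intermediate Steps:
$- \frac{45465}{41995} + \frac{5857}{c} = - \frac{45465}{41995} + \frac{5857}{13347} = \left(-45465\right) \frac{1}{41995} + 5857 \cdot \frac{1}{13347} = - \frac{9093}{8399} + \frac{5857}{13347} = - \frac{72171328}{112101453}$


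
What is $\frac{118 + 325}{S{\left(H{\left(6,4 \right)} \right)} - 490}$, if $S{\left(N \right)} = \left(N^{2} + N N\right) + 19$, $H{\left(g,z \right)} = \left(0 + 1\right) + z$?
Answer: $- \frac{443}{421} \approx -1.0523$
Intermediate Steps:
$H{\left(g,z \right)} = 1 + z$
$S{\left(N \right)} = 19 + 2 N^{2}$ ($S{\left(N \right)} = \left(N^{2} + N^{2}\right) + 19 = 2 N^{2} + 19 = 19 + 2 N^{2}$)
$\frac{118 + 325}{S{\left(H{\left(6,4 \right)} \right)} - 490} = \frac{118 + 325}{\left(19 + 2 \left(1 + 4\right)^{2}\right) - 490} = \frac{443}{\left(19 + 2 \cdot 5^{2}\right) - 490} = \frac{443}{\left(19 + 2 \cdot 25\right) - 490} = \frac{443}{\left(19 + 50\right) - 490} = \frac{443}{69 - 490} = \frac{443}{-421} = 443 \left(- \frac{1}{421}\right) = - \frac{443}{421}$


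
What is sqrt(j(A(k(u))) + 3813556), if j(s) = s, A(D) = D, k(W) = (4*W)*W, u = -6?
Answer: 10*sqrt(38137) ≈ 1952.9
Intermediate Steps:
k(W) = 4*W**2
sqrt(j(A(k(u))) + 3813556) = sqrt(4*(-6)**2 + 3813556) = sqrt(4*36 + 3813556) = sqrt(144 + 3813556) = sqrt(3813700) = 10*sqrt(38137)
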